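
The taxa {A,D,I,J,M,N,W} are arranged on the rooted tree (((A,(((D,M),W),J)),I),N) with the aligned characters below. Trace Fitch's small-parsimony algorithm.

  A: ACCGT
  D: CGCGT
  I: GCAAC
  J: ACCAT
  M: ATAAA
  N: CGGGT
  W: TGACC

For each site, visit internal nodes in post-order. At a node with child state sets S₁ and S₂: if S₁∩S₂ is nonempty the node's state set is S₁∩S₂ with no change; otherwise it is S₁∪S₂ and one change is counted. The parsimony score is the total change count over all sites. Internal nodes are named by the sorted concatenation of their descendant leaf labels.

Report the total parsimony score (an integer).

[col 0] DM: children D:{C}, M:{A} ∪→ {A,C}; cost 1
[col 0] DMW: children DM:{A,C}, W:{T} ∪→ {A,C,T}; cost 1
[col 0] DJMW: children DMW:{A,C,T}, J:{A} ∩→ {A}; cost 0
[col 0] ADJMW: children A:{A}, DJMW:{A} ∩→ {A}; cost 0
[col 0] ADIJMW: children ADJMW:{A}, I:{G} ∪→ {A,G}; cost 1
[col 0] ADIJMNW: children ADIJMW:{A,G}, N:{C} ∪→ {A,C,G}; cost 1
[col 1] DM: children D:{G}, M:{T} ∪→ {G,T}; cost 1
[col 1] DMW: children DM:{G,T}, W:{G} ∩→ {G}; cost 0
[col 1] DJMW: children DMW:{G}, J:{C} ∪→ {C,G}; cost 1
[col 1] ADJMW: children A:{C}, DJMW:{C,G} ∩→ {C}; cost 0
[col 1] ADIJMW: children ADJMW:{C}, I:{C} ∩→ {C}; cost 0
[col 1] ADIJMNW: children ADIJMW:{C}, N:{G} ∪→ {C,G}; cost 1
[col 2] DM: children D:{C}, M:{A} ∪→ {A,C}; cost 1
[col 2] DMW: children DM:{A,C}, W:{A} ∩→ {A}; cost 0
[col 2] DJMW: children DMW:{A}, J:{C} ∪→ {A,C}; cost 1
[col 2] ADJMW: children A:{C}, DJMW:{A,C} ∩→ {C}; cost 0
[col 2] ADIJMW: children ADJMW:{C}, I:{A} ∪→ {A,C}; cost 1
[col 2] ADIJMNW: children ADIJMW:{A,C}, N:{G} ∪→ {A,C,G}; cost 1
[col 3] DM: children D:{G}, M:{A} ∪→ {A,G}; cost 1
[col 3] DMW: children DM:{A,G}, W:{C} ∪→ {A,C,G}; cost 1
[col 3] DJMW: children DMW:{A,C,G}, J:{A} ∩→ {A}; cost 0
[col 3] ADJMW: children A:{G}, DJMW:{A} ∪→ {A,G}; cost 1
[col 3] ADIJMW: children ADJMW:{A,G}, I:{A} ∩→ {A}; cost 0
[col 3] ADIJMNW: children ADIJMW:{A}, N:{G} ∪→ {A,G}; cost 1
[col 4] DM: children D:{T}, M:{A} ∪→ {A,T}; cost 1
[col 4] DMW: children DM:{A,T}, W:{C} ∪→ {A,C,T}; cost 1
[col 4] DJMW: children DMW:{A,C,T}, J:{T} ∩→ {T}; cost 0
[col 4] ADJMW: children A:{T}, DJMW:{T} ∩→ {T}; cost 0
[col 4] ADIJMW: children ADJMW:{T}, I:{C} ∪→ {C,T}; cost 1
[col 4] ADIJMNW: children ADIJMW:{C,T}, N:{T} ∩→ {T}; cost 0
per-site changes: [4, 3, 4, 4, 3]; total = 18

18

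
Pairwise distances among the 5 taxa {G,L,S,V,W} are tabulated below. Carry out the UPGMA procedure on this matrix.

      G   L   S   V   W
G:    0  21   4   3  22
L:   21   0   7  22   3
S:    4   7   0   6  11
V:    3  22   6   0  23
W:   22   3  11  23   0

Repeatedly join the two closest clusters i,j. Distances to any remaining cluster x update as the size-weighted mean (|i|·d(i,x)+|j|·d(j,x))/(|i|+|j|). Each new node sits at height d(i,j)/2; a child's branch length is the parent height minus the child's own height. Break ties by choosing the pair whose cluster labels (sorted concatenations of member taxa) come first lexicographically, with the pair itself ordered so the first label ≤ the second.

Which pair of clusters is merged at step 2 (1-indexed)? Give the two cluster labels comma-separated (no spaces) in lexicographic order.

L,W

step 1: merge (G,V) at d=3; branch lengths G→3/2, V→3/2; new cluster GV
  updated: d(GV,L)=43/2, d(GV,S)=5, d(GV,W)=45/2
step 2: merge (L,W) at d=3; branch lengths L→3/2, W→3/2; new cluster LW
  updated: d(GV,LW)=22, d(LW,S)=9
step 3: merge (GV,S) at d=5; branch lengths GV→1, S→5/2; new cluster GSV
  updated: d(GSV,LW)=53/3
step 4: merge (GSV,LW) at d=53/3; branch lengths GSV→19/3, LW→22/3; new cluster GLSVW
final tree: (((G:3/2,V:3/2):1,S:5/2):19/3,(L:3/2,W:3/2):22/3)
total length: 139/6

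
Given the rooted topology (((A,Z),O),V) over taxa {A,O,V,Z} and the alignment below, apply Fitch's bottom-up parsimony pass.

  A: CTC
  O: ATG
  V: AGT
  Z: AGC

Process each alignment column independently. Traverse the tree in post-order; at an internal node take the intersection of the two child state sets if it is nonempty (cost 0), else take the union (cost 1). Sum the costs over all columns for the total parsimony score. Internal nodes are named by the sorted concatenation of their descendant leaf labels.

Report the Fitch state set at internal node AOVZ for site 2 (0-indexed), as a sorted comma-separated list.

AZ@0: {C} ∪ {A} = {A,C} (union, +1)
AOZ@0: {A,C} ∩ {A} = {A} (intersection, +0)
AOVZ@0: {A} ∩ {A} = {A} (intersection, +0)
AZ@1: {T} ∪ {G} = {G,T} (union, +1)
AOZ@1: {G,T} ∩ {T} = {T} (intersection, +0)
AOVZ@1: {T} ∪ {G} = {G,T} (union, +1)
AZ@2: {C} ∩ {C} = {C} (intersection, +0)
AOZ@2: {C} ∪ {G} = {C,G} (union, +1)
AOVZ@2: {C,G} ∪ {T} = {C,G,T} (union, +1)
per-site changes: [1, 2, 2]; total = 5

C,G,T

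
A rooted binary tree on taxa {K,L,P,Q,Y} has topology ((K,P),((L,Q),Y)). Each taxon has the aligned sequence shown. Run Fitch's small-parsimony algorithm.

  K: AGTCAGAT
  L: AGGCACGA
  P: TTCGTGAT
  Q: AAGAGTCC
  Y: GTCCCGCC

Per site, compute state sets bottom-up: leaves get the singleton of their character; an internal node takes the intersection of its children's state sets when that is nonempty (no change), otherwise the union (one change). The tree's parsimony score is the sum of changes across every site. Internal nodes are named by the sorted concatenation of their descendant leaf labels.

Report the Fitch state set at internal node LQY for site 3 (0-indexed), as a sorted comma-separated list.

C

[col 0] KP: children K:{A}, P:{T} ∪→ {A,T}; cost 1
[col 0] LQ: children L:{A}, Q:{A} ∩→ {A}; cost 0
[col 0] LQY: children LQ:{A}, Y:{G} ∪→ {A,G}; cost 1
[col 0] KLPQY: children KP:{A,T}, LQY:{A,G} ∩→ {A}; cost 0
[col 1] KP: children K:{G}, P:{T} ∪→ {G,T}; cost 1
[col 1] LQ: children L:{G}, Q:{A} ∪→ {A,G}; cost 1
[col 1] LQY: children LQ:{A,G}, Y:{T} ∪→ {A,G,T}; cost 1
[col 1] KLPQY: children KP:{G,T}, LQY:{A,G,T} ∩→ {G,T}; cost 0
[col 2] KP: children K:{T}, P:{C} ∪→ {C,T}; cost 1
[col 2] LQ: children L:{G}, Q:{G} ∩→ {G}; cost 0
[col 2] LQY: children LQ:{G}, Y:{C} ∪→ {C,G}; cost 1
[col 2] KLPQY: children KP:{C,T}, LQY:{C,G} ∩→ {C}; cost 0
[col 3] KP: children K:{C}, P:{G} ∪→ {C,G}; cost 1
[col 3] LQ: children L:{C}, Q:{A} ∪→ {A,C}; cost 1
[col 3] LQY: children LQ:{A,C}, Y:{C} ∩→ {C}; cost 0
[col 3] KLPQY: children KP:{C,G}, LQY:{C} ∩→ {C}; cost 0
[col 4] KP: children K:{A}, P:{T} ∪→ {A,T}; cost 1
[col 4] LQ: children L:{A}, Q:{G} ∪→ {A,G}; cost 1
[col 4] LQY: children LQ:{A,G}, Y:{C} ∪→ {A,C,G}; cost 1
[col 4] KLPQY: children KP:{A,T}, LQY:{A,C,G} ∩→ {A}; cost 0
[col 5] KP: children K:{G}, P:{G} ∩→ {G}; cost 0
[col 5] LQ: children L:{C}, Q:{T} ∪→ {C,T}; cost 1
[col 5] LQY: children LQ:{C,T}, Y:{G} ∪→ {C,G,T}; cost 1
[col 5] KLPQY: children KP:{G}, LQY:{C,G,T} ∩→ {G}; cost 0
[col 6] KP: children K:{A}, P:{A} ∩→ {A}; cost 0
[col 6] LQ: children L:{G}, Q:{C} ∪→ {C,G}; cost 1
[col 6] LQY: children LQ:{C,G}, Y:{C} ∩→ {C}; cost 0
[col 6] KLPQY: children KP:{A}, LQY:{C} ∪→ {A,C}; cost 1
[col 7] KP: children K:{T}, P:{T} ∩→ {T}; cost 0
[col 7] LQ: children L:{A}, Q:{C} ∪→ {A,C}; cost 1
[col 7] LQY: children LQ:{A,C}, Y:{C} ∩→ {C}; cost 0
[col 7] KLPQY: children KP:{T}, LQY:{C} ∪→ {C,T}; cost 1
per-site changes: [2, 3, 2, 2, 3, 2, 2, 2]; total = 18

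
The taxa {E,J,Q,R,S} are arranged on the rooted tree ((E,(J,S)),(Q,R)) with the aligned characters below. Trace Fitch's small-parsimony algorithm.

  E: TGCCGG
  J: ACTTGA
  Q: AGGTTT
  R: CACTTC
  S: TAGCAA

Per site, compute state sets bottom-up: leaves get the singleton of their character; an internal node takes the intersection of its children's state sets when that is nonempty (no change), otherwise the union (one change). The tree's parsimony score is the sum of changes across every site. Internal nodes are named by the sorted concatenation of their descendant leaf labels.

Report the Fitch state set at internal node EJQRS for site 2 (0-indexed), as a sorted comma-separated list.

C,G

JS@0: {A} ∪ {T} = {A,T} (union, +1)
EJS@0: {T} ∩ {A,T} = {T} (intersection, +0)
QR@0: {A} ∪ {C} = {A,C} (union, +1)
EJQRS@0: {T} ∪ {A,C} = {A,C,T} (union, +1)
JS@1: {C} ∪ {A} = {A,C} (union, +1)
EJS@1: {G} ∪ {A,C} = {A,C,G} (union, +1)
QR@1: {G} ∪ {A} = {A,G} (union, +1)
EJQRS@1: {A,C,G} ∩ {A,G} = {A,G} (intersection, +0)
JS@2: {T} ∪ {G} = {G,T} (union, +1)
EJS@2: {C} ∪ {G,T} = {C,G,T} (union, +1)
QR@2: {G} ∪ {C} = {C,G} (union, +1)
EJQRS@2: {C,G,T} ∩ {C,G} = {C,G} (intersection, +0)
JS@3: {T} ∪ {C} = {C,T} (union, +1)
EJS@3: {C} ∩ {C,T} = {C} (intersection, +0)
QR@3: {T} ∩ {T} = {T} (intersection, +0)
EJQRS@3: {C} ∪ {T} = {C,T} (union, +1)
JS@4: {G} ∪ {A} = {A,G} (union, +1)
EJS@4: {G} ∩ {A,G} = {G} (intersection, +0)
QR@4: {T} ∩ {T} = {T} (intersection, +0)
EJQRS@4: {G} ∪ {T} = {G,T} (union, +1)
JS@5: {A} ∩ {A} = {A} (intersection, +0)
EJS@5: {G} ∪ {A} = {A,G} (union, +1)
QR@5: {T} ∪ {C} = {C,T} (union, +1)
EJQRS@5: {A,G} ∪ {C,T} = {A,C,G,T} (union, +1)
per-site changes: [3, 3, 3, 2, 2, 3]; total = 16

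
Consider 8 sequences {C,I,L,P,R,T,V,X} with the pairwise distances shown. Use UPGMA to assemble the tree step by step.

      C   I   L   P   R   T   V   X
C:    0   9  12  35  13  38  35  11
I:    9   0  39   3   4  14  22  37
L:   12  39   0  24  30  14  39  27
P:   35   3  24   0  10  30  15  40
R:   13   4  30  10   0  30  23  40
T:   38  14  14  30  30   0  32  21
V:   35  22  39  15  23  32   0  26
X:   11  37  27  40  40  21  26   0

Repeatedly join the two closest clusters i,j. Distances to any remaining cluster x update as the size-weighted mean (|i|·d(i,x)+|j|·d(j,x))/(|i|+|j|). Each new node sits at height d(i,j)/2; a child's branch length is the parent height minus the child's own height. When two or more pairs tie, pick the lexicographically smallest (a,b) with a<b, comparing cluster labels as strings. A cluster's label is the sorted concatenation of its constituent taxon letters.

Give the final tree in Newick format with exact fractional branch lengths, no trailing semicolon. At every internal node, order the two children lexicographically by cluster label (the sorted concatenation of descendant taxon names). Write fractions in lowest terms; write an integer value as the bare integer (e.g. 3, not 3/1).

(((C:11/2,X:11/2):27/4,(L:7,T:7):21/4):81/32,(((I:3/2,P:3/2):2,R:7/2):13/2,V:10):153/32)

1. join I+P (d=3) ⇒ IP; edges |I|=3/2, |P|=3/2
  updated: d(C,IP)=22, d(IP,L)=63/2, d(IP,R)=7, d(IP,T)=22, d(IP,V)=37/2, d(IP,X)=77/2
2. join IP+R (d=7) ⇒ IPR; edges |IP|=2, |R|=7/2
  updated: d(C,IPR)=19, d(IPR,L)=31, d(IPR,T)=74/3, d(IPR,V)=20, d(IPR,X)=39
3. join C+X (d=11) ⇒ CX; edges |C|=11/2, |X|=11/2
  updated: d(CX,IPR)=29, d(CX,L)=39/2, d(CX,T)=59/2, d(CX,V)=61/2
4. join L+T (d=14) ⇒ LT; edges |L|=7, |T|=7
  updated: d(CX,LT)=49/2, d(IPR,LT)=167/6, d(LT,V)=71/2
5. join IPR+V (d=20) ⇒ IPRV; edges |IPR|=13/2, |V|=10
  updated: d(CX,IPRV)=235/8, d(IPRV,LT)=119/4
6. join CX+LT (d=49/2) ⇒ CLTX; edges |CX|=27/4, |LT|=21/4
  updated: d(CLTX,IPRV)=473/16
7. join CLTX+IPRV (d=473/16) ⇒ CILPRTVX; edges |CLTX|=81/32, |IPRV|=153/32
final tree: (((C:11/2,X:11/2):27/4,(L:7,T:7):21/4):81/32,(((I:3/2,P:3/2):2,R:7/2):13/2,V:10):153/32)
total length: 1109/16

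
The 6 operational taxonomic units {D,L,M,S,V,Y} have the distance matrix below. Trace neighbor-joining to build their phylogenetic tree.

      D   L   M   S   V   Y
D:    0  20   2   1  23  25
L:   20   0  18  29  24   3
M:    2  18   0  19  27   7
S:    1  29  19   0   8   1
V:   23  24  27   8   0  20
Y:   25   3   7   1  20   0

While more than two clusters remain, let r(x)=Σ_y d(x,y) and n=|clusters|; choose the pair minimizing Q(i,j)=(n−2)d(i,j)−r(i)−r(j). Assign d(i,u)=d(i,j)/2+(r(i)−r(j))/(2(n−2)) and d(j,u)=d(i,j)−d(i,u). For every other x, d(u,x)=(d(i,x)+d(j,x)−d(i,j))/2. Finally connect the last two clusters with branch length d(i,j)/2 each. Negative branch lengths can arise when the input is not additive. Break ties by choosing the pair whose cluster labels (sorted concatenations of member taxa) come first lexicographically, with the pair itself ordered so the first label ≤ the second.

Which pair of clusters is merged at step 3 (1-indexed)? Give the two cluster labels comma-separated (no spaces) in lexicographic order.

DM,LY

iteration 1: select L,Y (d=3, Q=-138); attach at lengths (25/4, -13/4); label the merged cluster LY
  updated: d(D,LY)=21, d(LY,M)=11, d(LY,S)=27/2, d(LY,V)=41/2
iteration 2: select D,M (d=2, Q=-100); attach at lengths (-1, 3); label the merged cluster DM
  updated: d(DM,LY)=15, d(DM,S)=9, d(DM,V)=24
iteration 3: select DM,LY (d=15, Q=-67); attach at lengths (29/4, 31/4); label the merged cluster DLMY
  updated: d(DLMY,S)=15/4, d(DLMY,V)=59/4
iteration 4: select DLMY,S (d=15/4, Q=-53/2); attach at lengths (21/4, -3/2); label the merged cluster DLMSY
  updated: d(DLMSY,V)=19/2
iteration 5: select DLMSY,V (d=19/2); attach at lengths (19/4, 19/4); label the merged cluster DLMSVY
final tree: ((((D:-1,M:3):29/4,(L:25/4,Y:-13/4):31/4):21/4,S:-3/2):19/4,V:19/4)
total length: 133/4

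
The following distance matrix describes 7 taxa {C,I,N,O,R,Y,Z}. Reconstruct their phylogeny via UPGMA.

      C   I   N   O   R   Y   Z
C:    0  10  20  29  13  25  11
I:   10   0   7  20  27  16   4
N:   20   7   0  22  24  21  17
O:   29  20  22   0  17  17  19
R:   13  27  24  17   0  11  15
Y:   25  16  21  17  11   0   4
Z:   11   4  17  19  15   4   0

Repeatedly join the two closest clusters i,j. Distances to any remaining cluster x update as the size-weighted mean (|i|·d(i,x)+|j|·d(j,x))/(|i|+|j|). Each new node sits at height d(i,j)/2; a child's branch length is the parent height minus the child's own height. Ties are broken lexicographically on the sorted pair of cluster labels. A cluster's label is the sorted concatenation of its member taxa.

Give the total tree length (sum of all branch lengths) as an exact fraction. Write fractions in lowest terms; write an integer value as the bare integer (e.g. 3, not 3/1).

2429/48

iteration 1: select I,Z (d=4); attach at lengths (2, 2); label the merged cluster IZ
  updated: d(C,IZ)=21/2, d(IZ,N)=12, d(IZ,O)=39/2, d(IZ,R)=21, d(IZ,Y)=10
iteration 2: select IZ,Y (d=10); attach at lengths (3, 5); label the merged cluster IYZ
  updated: d(C,IYZ)=46/3, d(IYZ,N)=15, d(IYZ,O)=56/3, d(IYZ,R)=53/3
iteration 3: select C,R (d=13); attach at lengths (13/2, 13/2); label the merged cluster CR
  updated: d(CR,IYZ)=33/2, d(CR,N)=22, d(CR,O)=23
iteration 4: select IYZ,N (d=15); attach at lengths (5/2, 15/2); label the merged cluster INYZ
  updated: d(CR,INYZ)=143/8, d(INYZ,O)=39/2
iteration 5: select CR,INYZ (d=143/8); attach at lengths (39/16, 23/16); label the merged cluster CINRYZ
  updated: d(CINRYZ,O)=62/3
iteration 6: select CINRYZ,O (d=62/3); attach at lengths (67/48, 31/3); label the merged cluster CINORYZ
final tree: (((C:13/2,R:13/2):39/16,(((I:2,Z:2):3,Y:5):5/2,N:15/2):23/16):67/48,O:31/3)
total length: 2429/48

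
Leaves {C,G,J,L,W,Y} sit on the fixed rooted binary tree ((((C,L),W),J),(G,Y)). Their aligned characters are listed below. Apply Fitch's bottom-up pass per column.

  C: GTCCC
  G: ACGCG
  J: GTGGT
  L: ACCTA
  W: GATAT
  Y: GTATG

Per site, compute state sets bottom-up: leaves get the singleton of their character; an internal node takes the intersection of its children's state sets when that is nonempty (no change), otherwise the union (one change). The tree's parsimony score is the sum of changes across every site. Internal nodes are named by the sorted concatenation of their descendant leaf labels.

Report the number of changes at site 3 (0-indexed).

4

CL@0: {G} ∪ {A} = {A,G} (union, +1)
CLW@0: {A,G} ∩ {G} = {G} (intersection, +0)
CJLW@0: {G} ∩ {G} = {G} (intersection, +0)
GY@0: {A} ∪ {G} = {A,G} (union, +1)
CGJLWY@0: {G} ∩ {A,G} = {G} (intersection, +0)
CL@1: {T} ∪ {C} = {C,T} (union, +1)
CLW@1: {C,T} ∪ {A} = {A,C,T} (union, +1)
CJLW@1: {A,C,T} ∩ {T} = {T} (intersection, +0)
GY@1: {C} ∪ {T} = {C,T} (union, +1)
CGJLWY@1: {T} ∩ {C,T} = {T} (intersection, +0)
CL@2: {C} ∩ {C} = {C} (intersection, +0)
CLW@2: {C} ∪ {T} = {C,T} (union, +1)
CJLW@2: {C,T} ∪ {G} = {C,G,T} (union, +1)
GY@2: {G} ∪ {A} = {A,G} (union, +1)
CGJLWY@2: {C,G,T} ∩ {A,G} = {G} (intersection, +0)
CL@3: {C} ∪ {T} = {C,T} (union, +1)
CLW@3: {C,T} ∪ {A} = {A,C,T} (union, +1)
CJLW@3: {A,C,T} ∪ {G} = {A,C,G,T} (union, +1)
GY@3: {C} ∪ {T} = {C,T} (union, +1)
CGJLWY@3: {A,C,G,T} ∩ {C,T} = {C,T} (intersection, +0)
CL@4: {C} ∪ {A} = {A,C} (union, +1)
CLW@4: {A,C} ∪ {T} = {A,C,T} (union, +1)
CJLW@4: {A,C,T} ∩ {T} = {T} (intersection, +0)
GY@4: {G} ∩ {G} = {G} (intersection, +0)
CGJLWY@4: {T} ∪ {G} = {G,T} (union, +1)
per-site changes: [2, 3, 3, 4, 3]; total = 15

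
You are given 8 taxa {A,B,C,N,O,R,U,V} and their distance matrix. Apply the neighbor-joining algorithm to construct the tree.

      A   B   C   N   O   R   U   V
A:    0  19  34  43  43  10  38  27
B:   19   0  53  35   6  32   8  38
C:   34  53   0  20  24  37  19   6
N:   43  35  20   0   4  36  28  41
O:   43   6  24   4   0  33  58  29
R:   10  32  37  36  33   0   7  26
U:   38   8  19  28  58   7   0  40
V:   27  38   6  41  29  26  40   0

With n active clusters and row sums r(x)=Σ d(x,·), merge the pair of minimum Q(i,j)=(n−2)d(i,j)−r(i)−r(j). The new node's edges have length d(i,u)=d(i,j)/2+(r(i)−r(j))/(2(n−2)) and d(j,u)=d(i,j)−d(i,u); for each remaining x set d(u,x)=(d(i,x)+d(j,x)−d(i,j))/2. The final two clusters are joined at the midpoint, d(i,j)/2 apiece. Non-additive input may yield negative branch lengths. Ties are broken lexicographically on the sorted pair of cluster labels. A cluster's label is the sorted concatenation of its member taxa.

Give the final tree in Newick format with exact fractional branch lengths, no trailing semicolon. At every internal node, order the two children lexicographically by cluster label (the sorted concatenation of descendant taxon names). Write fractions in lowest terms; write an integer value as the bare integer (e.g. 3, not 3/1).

(((A:131/16,R:29/16):57/8,(B:107/24,U:85/24):63/8):17/4,((C:29/10,V:31/10):43/4,(N:17/6,O:7/6):51/4):17/4)

step 1: merge (N,O) at d=4, Q=-380; branch lengths N→17/6, O→7/6; new cluster NO
  updated: d(A,NO)=41, d(B,NO)=37/2, d(C,NO)=20, d(NO,R)=65/2, d(NO,U)=41, d(NO,V)=33
step 2: merge (C,V) at d=6, Q=-309; branch lengths C→29/10, V→31/10; new cluster CV
  updated: d(A,CV)=55/2, d(B,CV)=85/2, d(CV,NO)=47/2, d(CV,R)=57/2, d(CV,U)=53/2
step 3: merge (CV,NO) at d=47/2, Q=-211; branch lengths CV→43/4, NO→51/4; new cluster CNOV
  updated: d(A,CNOV)=45/2, d(B,CNOV)=75/4, d(CNOV,R)=75/4, d(CNOV,U)=22
step 4: merge (B,U) at d=8, Q=-515/4; branch lengths B→107/24, U→85/24; new cluster BU
  updated: d(A,BU)=49/2, d(BU,CNOV)=131/8, d(BU,R)=31/2
step 5: merge (A,R) at d=10, Q=-325/4; branch lengths A→131/16, R→29/16; new cluster AR
  updated: d(AR,BU)=15, d(AR,CNOV)=125/8
step 6: merge (AR,BU) at d=15, Q=-47; branch lengths AR→57/8, BU→63/8; new cluster ABRU
  updated: d(ABRU,CNOV)=17/2
step 7: merge (ABRU,CNOV) at d=17/2; branch lengths ABRU→17/4, CNOV→17/4; new cluster ABCNORUV
final tree: (((A:131/16,R:29/16):57/8,(B:107/24,U:85/24):63/8):17/4,((C:29/10,V:31/10):43/4,(N:17/6,O:7/6):51/4):17/4)
total length: 75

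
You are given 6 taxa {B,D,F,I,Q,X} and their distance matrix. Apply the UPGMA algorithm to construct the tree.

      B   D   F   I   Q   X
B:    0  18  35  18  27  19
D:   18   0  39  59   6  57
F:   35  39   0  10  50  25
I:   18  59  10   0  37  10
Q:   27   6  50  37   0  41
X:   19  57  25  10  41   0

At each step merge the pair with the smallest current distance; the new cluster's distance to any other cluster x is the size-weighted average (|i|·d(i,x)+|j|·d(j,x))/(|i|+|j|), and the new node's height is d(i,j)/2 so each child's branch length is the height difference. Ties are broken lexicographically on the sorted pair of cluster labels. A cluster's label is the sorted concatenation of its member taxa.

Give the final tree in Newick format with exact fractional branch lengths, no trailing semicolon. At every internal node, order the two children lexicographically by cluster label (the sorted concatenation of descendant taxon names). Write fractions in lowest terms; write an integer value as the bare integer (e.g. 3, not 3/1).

iteration 1: select D,Q (d=6); attach at lengths (3, 3); label the merged cluster DQ
  updated: d(B,DQ)=45/2, d(DQ,F)=89/2, d(DQ,I)=48, d(DQ,X)=49
iteration 2: select F,I (d=10); attach at lengths (5, 5); label the merged cluster FI
  updated: d(B,FI)=53/2, d(DQ,FI)=185/4, d(FI,X)=35/2
iteration 3: select FI,X (d=35/2); attach at lengths (15/4, 35/4); label the merged cluster FIX
  updated: d(B,FIX)=24, d(DQ,FIX)=283/6
iteration 4: select B,DQ (d=45/2); attach at lengths (45/4, 33/4); label the merged cluster BDQ
  updated: d(BDQ,FIX)=355/9
iteration 5: select BDQ,FIX (d=355/9); attach at lengths (305/36, 395/36); label the merged cluster BDFIQX
final tree: ((B:45/4,(D:3,Q:3):33/4):305/36,((F:5,I:5):15/4,X:35/4):395/36)
total length: 607/9

((B:45/4,(D:3,Q:3):33/4):305/36,((F:5,I:5):15/4,X:35/4):395/36)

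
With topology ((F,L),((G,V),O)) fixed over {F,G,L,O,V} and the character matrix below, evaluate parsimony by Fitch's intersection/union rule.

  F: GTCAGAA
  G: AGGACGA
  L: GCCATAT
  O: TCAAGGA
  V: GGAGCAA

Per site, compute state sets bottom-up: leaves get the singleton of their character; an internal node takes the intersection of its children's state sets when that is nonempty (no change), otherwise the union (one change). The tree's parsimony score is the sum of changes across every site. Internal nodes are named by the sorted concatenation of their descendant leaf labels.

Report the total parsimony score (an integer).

FL@0: {G} ∩ {G} = {G} (intersection, +0)
GV@0: {A} ∪ {G} = {A,G} (union, +1)
GOV@0: {A,G} ∪ {T} = {A,G,T} (union, +1)
FGLOV@0: {G} ∩ {A,G,T} = {G} (intersection, +0)
FL@1: {T} ∪ {C} = {C,T} (union, +1)
GV@1: {G} ∩ {G} = {G} (intersection, +0)
GOV@1: {G} ∪ {C} = {C,G} (union, +1)
FGLOV@1: {C,T} ∩ {C,G} = {C} (intersection, +0)
FL@2: {C} ∩ {C} = {C} (intersection, +0)
GV@2: {G} ∪ {A} = {A,G} (union, +1)
GOV@2: {A,G} ∩ {A} = {A} (intersection, +0)
FGLOV@2: {C} ∪ {A} = {A,C} (union, +1)
FL@3: {A} ∩ {A} = {A} (intersection, +0)
GV@3: {A} ∪ {G} = {A,G} (union, +1)
GOV@3: {A,G} ∩ {A} = {A} (intersection, +0)
FGLOV@3: {A} ∩ {A} = {A} (intersection, +0)
FL@4: {G} ∪ {T} = {G,T} (union, +1)
GV@4: {C} ∩ {C} = {C} (intersection, +0)
GOV@4: {C} ∪ {G} = {C,G} (union, +1)
FGLOV@4: {G,T} ∩ {C,G} = {G} (intersection, +0)
FL@5: {A} ∩ {A} = {A} (intersection, +0)
GV@5: {G} ∪ {A} = {A,G} (union, +1)
GOV@5: {A,G} ∩ {G} = {G} (intersection, +0)
FGLOV@5: {A} ∪ {G} = {A,G} (union, +1)
FL@6: {A} ∪ {T} = {A,T} (union, +1)
GV@6: {A} ∩ {A} = {A} (intersection, +0)
GOV@6: {A} ∩ {A} = {A} (intersection, +0)
FGLOV@6: {A,T} ∩ {A} = {A} (intersection, +0)
per-site changes: [2, 2, 2, 1, 2, 2, 1]; total = 12

12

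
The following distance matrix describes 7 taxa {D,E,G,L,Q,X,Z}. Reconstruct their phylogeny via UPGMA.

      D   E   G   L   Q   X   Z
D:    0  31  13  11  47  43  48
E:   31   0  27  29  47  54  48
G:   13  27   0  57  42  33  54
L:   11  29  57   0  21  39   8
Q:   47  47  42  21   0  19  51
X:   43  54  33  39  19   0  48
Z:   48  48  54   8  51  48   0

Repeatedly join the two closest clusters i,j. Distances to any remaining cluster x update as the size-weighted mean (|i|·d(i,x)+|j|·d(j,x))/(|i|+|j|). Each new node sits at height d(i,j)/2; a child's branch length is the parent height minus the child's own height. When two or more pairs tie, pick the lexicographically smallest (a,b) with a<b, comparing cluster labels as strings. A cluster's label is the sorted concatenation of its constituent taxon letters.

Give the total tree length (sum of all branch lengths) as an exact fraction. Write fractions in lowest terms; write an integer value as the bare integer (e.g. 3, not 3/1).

777/8

step 1: merge (L,Z) at d=8; branch lengths L→4, Z→4; new cluster LZ
  updated: d(D,LZ)=59/2, d(E,LZ)=77/2, d(G,LZ)=111/2, d(LZ,Q)=36, d(LZ,X)=87/2
step 2: merge (D,G) at d=13; branch lengths D→13/2, G→13/2; new cluster DG
  updated: d(DG,E)=29, d(DG,LZ)=85/2, d(DG,Q)=89/2, d(DG,X)=38
step 3: merge (Q,X) at d=19; branch lengths Q→19/2, X→19/2; new cluster QX
  updated: d(DG,QX)=165/4, d(E,QX)=101/2, d(LZ,QX)=159/4
step 4: merge (DG,E) at d=29; branch lengths DG→8, E→29/2; new cluster DEG
  updated: d(DEG,LZ)=247/6, d(DEG,QX)=133/3
step 5: merge (LZ,QX) at d=159/4; branch lengths LZ→127/8, QX→83/8; new cluster LQXZ
  updated: d(DEG,LQXZ)=171/4
step 6: merge (DEG,LQXZ) at d=171/4; branch lengths DEG→55/8, LQXZ→3/2; new cluster DEGLQXZ
final tree: (((D:13/2,G:13/2):8,E:29/2):55/8,((L:4,Z:4):127/8,(Q:19/2,X:19/2):83/8):3/2)
total length: 777/8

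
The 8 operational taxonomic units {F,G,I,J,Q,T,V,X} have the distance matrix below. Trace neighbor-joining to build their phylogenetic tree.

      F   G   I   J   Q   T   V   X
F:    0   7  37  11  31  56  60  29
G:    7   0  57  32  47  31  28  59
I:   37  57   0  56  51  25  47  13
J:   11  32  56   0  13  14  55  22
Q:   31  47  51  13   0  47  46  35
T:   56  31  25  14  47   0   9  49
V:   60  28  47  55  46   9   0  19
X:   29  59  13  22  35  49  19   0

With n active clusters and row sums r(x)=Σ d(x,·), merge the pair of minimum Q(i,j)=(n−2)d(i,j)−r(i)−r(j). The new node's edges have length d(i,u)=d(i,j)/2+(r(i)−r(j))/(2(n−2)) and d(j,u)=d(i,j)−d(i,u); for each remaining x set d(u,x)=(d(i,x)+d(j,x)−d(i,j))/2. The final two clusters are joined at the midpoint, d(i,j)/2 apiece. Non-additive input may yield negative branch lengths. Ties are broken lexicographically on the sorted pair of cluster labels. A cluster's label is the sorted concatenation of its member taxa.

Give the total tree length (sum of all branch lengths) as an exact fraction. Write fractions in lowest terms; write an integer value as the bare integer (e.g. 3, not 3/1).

1. join F+G (d=7, Q=-450) ⇒ FG; edges |F|=1, |G|=6
  updated: d(FG,I)=87/2, d(FG,J)=18, d(FG,Q)=71/2, d(FG,T)=40, d(FG,V)=81/2, d(FG,X)=81/2
2. join T+V (d=9, Q=-711/2) ⇒ TV; edges |T|=5/4, |V|=31/4
  updated: d(FG,TV)=143/4, d(I,TV)=63/2, d(J,TV)=30, d(Q,TV)=42, d(TV,X)=59/2
3. join I+X (d=13, Q=-283) ⇒ IX; edges |I|=107/8, |X|=-3/8
  updated: d(FG,IX)=71/2, d(IX,J)=65/2, d(IX,Q)=73/2, d(IX,TV)=24
4. join IX+TV (d=24, Q=-753/4) ⇒ ITVX; edges |IX|=275/24, |TV|=301/24
  updated: d(FG,ITVX)=189/8, d(ITVX,J)=77/4, d(ITVX,Q)=109/4
5. join FG+ITVX (d=189/8, Q=-100) ⇒ FGITVX; edges |FG|=217/16, |ITVX|=161/16
  updated: d(FGITVX,J)=109/16, d(FGITVX,Q)=313/16
6. join FGITVX+J (d=109/16, Q=-315/8) ⇒ FGIJTVX; edges |FGITVX|=107/16, |J|=1/8
  updated: d(FGIJTVX,Q)=103/8
7. join FGIJTVX+Q (d=103/8) ⇒ FGIJQTVX; edges |FGIJTVX|=103/16, |Q|=103/16
final tree: ((((F:1,G:6):217/16,((I:107/8,X:-3/8):275/24,(T:5/4,V:31/4):301/24):161/16):107/16,J:1/8):103/16,Q:103/16)
total length: 1541/16

1541/16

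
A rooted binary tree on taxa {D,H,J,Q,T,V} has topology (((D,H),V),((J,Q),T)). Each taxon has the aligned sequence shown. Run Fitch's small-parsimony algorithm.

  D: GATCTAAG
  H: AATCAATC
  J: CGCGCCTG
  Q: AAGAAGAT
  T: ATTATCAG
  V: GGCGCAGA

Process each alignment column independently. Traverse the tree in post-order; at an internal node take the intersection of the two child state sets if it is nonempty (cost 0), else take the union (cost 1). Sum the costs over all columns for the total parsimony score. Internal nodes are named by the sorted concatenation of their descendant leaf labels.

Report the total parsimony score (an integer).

24

[col 0] DH: children D:{G}, H:{A} ∪→ {A,G}; cost 1
[col 0] DHV: children DH:{A,G}, V:{G} ∩→ {G}; cost 0
[col 0] JQ: children J:{C}, Q:{A} ∪→ {A,C}; cost 1
[col 0] JQT: children JQ:{A,C}, T:{A} ∩→ {A}; cost 0
[col 0] DHJQTV: children DHV:{G}, JQT:{A} ∪→ {A,G}; cost 1
[col 1] DH: children D:{A}, H:{A} ∩→ {A}; cost 0
[col 1] DHV: children DH:{A}, V:{G} ∪→ {A,G}; cost 1
[col 1] JQ: children J:{G}, Q:{A} ∪→ {A,G}; cost 1
[col 1] JQT: children JQ:{A,G}, T:{T} ∪→ {A,G,T}; cost 1
[col 1] DHJQTV: children DHV:{A,G}, JQT:{A,G,T} ∩→ {A,G}; cost 0
[col 2] DH: children D:{T}, H:{T} ∩→ {T}; cost 0
[col 2] DHV: children DH:{T}, V:{C} ∪→ {C,T}; cost 1
[col 2] JQ: children J:{C}, Q:{G} ∪→ {C,G}; cost 1
[col 2] JQT: children JQ:{C,G}, T:{T} ∪→ {C,G,T}; cost 1
[col 2] DHJQTV: children DHV:{C,T}, JQT:{C,G,T} ∩→ {C,T}; cost 0
[col 3] DH: children D:{C}, H:{C} ∩→ {C}; cost 0
[col 3] DHV: children DH:{C}, V:{G} ∪→ {C,G}; cost 1
[col 3] JQ: children J:{G}, Q:{A} ∪→ {A,G}; cost 1
[col 3] JQT: children JQ:{A,G}, T:{A} ∩→ {A}; cost 0
[col 3] DHJQTV: children DHV:{C,G}, JQT:{A} ∪→ {A,C,G}; cost 1
[col 4] DH: children D:{T}, H:{A} ∪→ {A,T}; cost 1
[col 4] DHV: children DH:{A,T}, V:{C} ∪→ {A,C,T}; cost 1
[col 4] JQ: children J:{C}, Q:{A} ∪→ {A,C}; cost 1
[col 4] JQT: children JQ:{A,C}, T:{T} ∪→ {A,C,T}; cost 1
[col 4] DHJQTV: children DHV:{A,C,T}, JQT:{A,C,T} ∩→ {A,C,T}; cost 0
[col 5] DH: children D:{A}, H:{A} ∩→ {A}; cost 0
[col 5] DHV: children DH:{A}, V:{A} ∩→ {A}; cost 0
[col 5] JQ: children J:{C}, Q:{G} ∪→ {C,G}; cost 1
[col 5] JQT: children JQ:{C,G}, T:{C} ∩→ {C}; cost 0
[col 5] DHJQTV: children DHV:{A}, JQT:{C} ∪→ {A,C}; cost 1
[col 6] DH: children D:{A}, H:{T} ∪→ {A,T}; cost 1
[col 6] DHV: children DH:{A,T}, V:{G} ∪→ {A,G,T}; cost 1
[col 6] JQ: children J:{T}, Q:{A} ∪→ {A,T}; cost 1
[col 6] JQT: children JQ:{A,T}, T:{A} ∩→ {A}; cost 0
[col 6] DHJQTV: children DHV:{A,G,T}, JQT:{A} ∩→ {A}; cost 0
[col 7] DH: children D:{G}, H:{C} ∪→ {C,G}; cost 1
[col 7] DHV: children DH:{C,G}, V:{A} ∪→ {A,C,G}; cost 1
[col 7] JQ: children J:{G}, Q:{T} ∪→ {G,T}; cost 1
[col 7] JQT: children JQ:{G,T}, T:{G} ∩→ {G}; cost 0
[col 7] DHJQTV: children DHV:{A,C,G}, JQT:{G} ∩→ {G}; cost 0
per-site changes: [3, 3, 3, 3, 4, 2, 3, 3]; total = 24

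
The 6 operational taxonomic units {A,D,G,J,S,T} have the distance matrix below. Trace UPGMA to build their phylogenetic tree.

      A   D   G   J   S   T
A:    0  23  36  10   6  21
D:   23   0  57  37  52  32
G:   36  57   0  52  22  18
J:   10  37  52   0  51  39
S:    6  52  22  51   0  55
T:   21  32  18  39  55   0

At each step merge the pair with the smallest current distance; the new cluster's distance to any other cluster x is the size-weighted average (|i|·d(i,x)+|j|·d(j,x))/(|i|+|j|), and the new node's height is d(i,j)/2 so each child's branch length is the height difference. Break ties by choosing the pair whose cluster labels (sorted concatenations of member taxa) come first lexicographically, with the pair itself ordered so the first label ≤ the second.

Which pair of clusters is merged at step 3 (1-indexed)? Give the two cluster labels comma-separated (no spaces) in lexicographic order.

AS,J

1. join A+S (d=6) ⇒ AS; edges |A|=3, |S|=3
  updated: d(AS,D)=75/2, d(AS,G)=29, d(AS,J)=61/2, d(AS,T)=38
2. join G+T (d=18) ⇒ GT; edges |G|=9, |T|=9
  updated: d(AS,GT)=67/2, d(D,GT)=89/2, d(GT,J)=91/2
3. join AS+J (d=61/2) ⇒ AJS; edges |AS|=49/4, |J|=61/4
  updated: d(AJS,D)=112/3, d(AJS,GT)=75/2
4. join AJS+D (d=112/3) ⇒ ADJS; edges |AJS|=41/12, |D|=56/3
  updated: d(ADJS,GT)=157/4
5. join ADJS+GT (d=157/4) ⇒ ADGJST; edges |ADJS|=23/24, |GT|=85/8
final tree: ((((A:3,S:3):49/4,J:61/4):41/12,D:56/3):23/24,(G:9,T:9):85/8)
total length: 511/6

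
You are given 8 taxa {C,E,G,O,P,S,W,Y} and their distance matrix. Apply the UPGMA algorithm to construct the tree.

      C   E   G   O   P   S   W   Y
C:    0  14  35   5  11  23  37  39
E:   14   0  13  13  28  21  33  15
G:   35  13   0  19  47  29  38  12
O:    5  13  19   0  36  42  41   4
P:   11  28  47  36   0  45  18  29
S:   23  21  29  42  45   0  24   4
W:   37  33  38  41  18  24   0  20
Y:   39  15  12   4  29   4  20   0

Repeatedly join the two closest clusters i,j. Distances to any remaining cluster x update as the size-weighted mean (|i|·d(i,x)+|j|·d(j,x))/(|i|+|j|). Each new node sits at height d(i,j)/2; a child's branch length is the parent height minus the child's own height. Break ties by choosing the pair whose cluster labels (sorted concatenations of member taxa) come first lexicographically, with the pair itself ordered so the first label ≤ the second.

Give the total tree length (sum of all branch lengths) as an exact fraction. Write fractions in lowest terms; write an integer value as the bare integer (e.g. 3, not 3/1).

9311/120

1. join O+Y (d=4) ⇒ OY; edges |O|=2, |Y|=2
  updated: d(C,OY)=22, d(E,OY)=14, d(G,OY)=31/2, d(OY,P)=65/2, d(OY,S)=23, d(OY,W)=61/2
2. join C+P (d=11) ⇒ CP; edges |C|=11/2, |P|=11/2
  updated: d(CP,E)=21, d(CP,G)=41, d(CP,OY)=109/4, d(CP,S)=34, d(CP,W)=55/2
3. join E+G (d=13) ⇒ EG; edges |E|=13/2, |G|=13/2
  updated: d(CP,EG)=31, d(EG,OY)=59/4, d(EG,S)=25, d(EG,W)=71/2
4. join EG+OY (d=59/4) ⇒ EGOY; edges |EG|=7/8, |OY|=43/8
  updated: d(CP,EGOY)=233/8, d(EGOY,S)=24, d(EGOY,W)=33
5. join EGOY+S (d=24) ⇒ EGOSY; edges |EGOY|=37/8, |S|=12
  updated: d(CP,EGOSY)=301/10, d(EGOSY,W)=156/5
6. join CP+W (d=55/2) ⇒ CPW; edges |CP|=33/4, |W|=55/4
  updated: d(CPW,EGOSY)=457/15
7. join CPW+EGOSY (d=457/15) ⇒ CEGOPSWY; edges |CPW|=89/60, |EGOSY|=97/30
final tree: (((C:11/2,P:11/2):33/4,W:55/4):89/60,(((E:13/2,G:13/2):7/8,(O:2,Y:2):43/8):37/8,S:12):97/30)
total length: 9311/120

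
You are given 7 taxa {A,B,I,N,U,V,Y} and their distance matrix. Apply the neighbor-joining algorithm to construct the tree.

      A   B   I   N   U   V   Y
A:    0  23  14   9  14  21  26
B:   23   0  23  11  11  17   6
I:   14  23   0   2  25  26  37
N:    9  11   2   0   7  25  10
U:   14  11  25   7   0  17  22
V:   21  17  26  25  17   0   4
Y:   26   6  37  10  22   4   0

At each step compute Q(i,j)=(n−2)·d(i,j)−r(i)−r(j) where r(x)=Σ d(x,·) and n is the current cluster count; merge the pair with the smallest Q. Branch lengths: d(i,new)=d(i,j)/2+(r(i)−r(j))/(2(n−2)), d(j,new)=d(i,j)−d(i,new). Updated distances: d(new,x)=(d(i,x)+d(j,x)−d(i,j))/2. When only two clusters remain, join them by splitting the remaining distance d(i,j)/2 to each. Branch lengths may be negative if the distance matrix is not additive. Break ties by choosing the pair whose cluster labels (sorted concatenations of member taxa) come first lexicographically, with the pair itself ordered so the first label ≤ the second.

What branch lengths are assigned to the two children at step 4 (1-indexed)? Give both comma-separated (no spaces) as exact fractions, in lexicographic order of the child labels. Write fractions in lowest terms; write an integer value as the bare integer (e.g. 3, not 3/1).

1. join V+Y (d=4, Q=-195) ⇒ VY; edges |V|=5/2, |Y|=3/2
  updated: d(A,VY)=43/2, d(B,VY)=19/2, d(I,VY)=59/2, d(N,VY)=31/2, d(U,VY)=35/2
2. join B+VY (d=19/2, Q=-133) ⇒ BVY; edges |B|=11/4, |VY|=27/4
  updated: d(A,BVY)=35/2, d(BVY,I)=43/2, d(BVY,N)=17/2, d(BVY,U)=19/2
3. join BVY+U (d=19/2, Q=-84) ⇒ BUVY; edges |BVY|=5, |U|=9/2
  updated: d(A,BUVY)=11, d(BUVY,I)=37/2, d(BUVY,N)=3
4. join A+BUVY (d=11, Q=-89/2) ⇒ ABUVY; edges |A|=47/8, |BUVY|=41/8
  updated: d(ABUVY,I)=43/4, d(ABUVY,N)=1/2
5. join ABUVY+I (d=43/4, Q=-53/4) ⇒ ABIUVY; edges |ABUVY|=37/8, |I|=49/8
  updated: d(ABIUVY,N)=-33/8
6. join ABIUVY+N (d=-33/8) ⇒ ABINUVY; edges |ABIUVY|=-33/16, |N|=-33/16
final tree: (((A:47/8,((B:11/4,(V:5/2,Y:3/2):27/4):5,U:9/2):41/8):37/8,I:49/8):-33/16,N:-33/16)
total length: 325/8

47/8,41/8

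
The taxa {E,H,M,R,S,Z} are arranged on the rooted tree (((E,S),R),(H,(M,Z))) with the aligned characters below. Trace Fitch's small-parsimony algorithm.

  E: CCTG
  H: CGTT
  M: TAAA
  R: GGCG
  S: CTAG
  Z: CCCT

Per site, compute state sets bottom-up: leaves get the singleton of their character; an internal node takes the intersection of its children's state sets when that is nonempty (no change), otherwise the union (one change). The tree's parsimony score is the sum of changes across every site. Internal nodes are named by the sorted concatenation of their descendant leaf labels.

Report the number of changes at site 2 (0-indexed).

site 0, node ES: E={C} ∩ S={C} → {C} (+0)
site 0, node ERS: ES={C} ∪ R={G} → {C,G} (+1)
site 0, node MZ: M={T} ∪ Z={C} → {C,T} (+1)
site 0, node HMZ: H={C} ∩ MZ={C,T} → {C} (+0)
site 0, node EHMRSZ: ERS={C,G} ∩ HMZ={C} → {C} (+0)
site 1, node ES: E={C} ∪ S={T} → {C,T} (+1)
site 1, node ERS: ES={C,T} ∪ R={G} → {C,G,T} (+1)
site 1, node MZ: M={A} ∪ Z={C} → {A,C} (+1)
site 1, node HMZ: H={G} ∪ MZ={A,C} → {A,C,G} (+1)
site 1, node EHMRSZ: ERS={C,G,T} ∩ HMZ={A,C,G} → {C,G} (+0)
site 2, node ES: E={T} ∪ S={A} → {A,T} (+1)
site 2, node ERS: ES={A,T} ∪ R={C} → {A,C,T} (+1)
site 2, node MZ: M={A} ∪ Z={C} → {A,C} (+1)
site 2, node HMZ: H={T} ∪ MZ={A,C} → {A,C,T} (+1)
site 2, node EHMRSZ: ERS={A,C,T} ∩ HMZ={A,C,T} → {A,C,T} (+0)
site 3, node ES: E={G} ∩ S={G} → {G} (+0)
site 3, node ERS: ES={G} ∩ R={G} → {G} (+0)
site 3, node MZ: M={A} ∪ Z={T} → {A,T} (+1)
site 3, node HMZ: H={T} ∩ MZ={A,T} → {T} (+0)
site 3, node EHMRSZ: ERS={G} ∪ HMZ={T} → {G,T} (+1)
per-site changes: [2, 4, 4, 2]; total = 12

4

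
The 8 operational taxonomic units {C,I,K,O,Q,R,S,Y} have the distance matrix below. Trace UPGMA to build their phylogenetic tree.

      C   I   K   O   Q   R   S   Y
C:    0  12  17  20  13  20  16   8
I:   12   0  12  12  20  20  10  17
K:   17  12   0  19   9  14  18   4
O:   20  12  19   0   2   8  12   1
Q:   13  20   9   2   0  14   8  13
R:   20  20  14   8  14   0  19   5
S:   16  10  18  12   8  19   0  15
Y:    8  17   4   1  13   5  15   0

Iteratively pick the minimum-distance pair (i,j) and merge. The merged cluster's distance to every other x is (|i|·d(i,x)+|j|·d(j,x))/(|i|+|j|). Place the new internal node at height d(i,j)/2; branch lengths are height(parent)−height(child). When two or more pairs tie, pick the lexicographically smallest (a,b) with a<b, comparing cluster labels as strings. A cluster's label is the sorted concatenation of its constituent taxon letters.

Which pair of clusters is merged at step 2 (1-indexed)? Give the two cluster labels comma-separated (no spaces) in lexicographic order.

iteration 1: select O,Y (d=1); attach at lengths (1/2, 1/2); label the merged cluster OY
  updated: d(C,OY)=14, d(I,OY)=29/2, d(K,OY)=23/2, d(OY,Q)=15/2, d(OY,R)=13/2, d(OY,S)=27/2
iteration 2: select OY,R (d=13/2); attach at lengths (11/4, 13/4); label the merged cluster ORY
  updated: d(C,ORY)=16, d(I,ORY)=49/3, d(K,ORY)=37/3, d(ORY,Q)=29/3, d(ORY,S)=46/3
iteration 3: select Q,S (d=8); attach at lengths (4, 4); label the merged cluster QS
  updated: d(C,QS)=29/2, d(I,QS)=15, d(K,QS)=27/2, d(ORY,QS)=25/2
iteration 4: select C,I (d=12); attach at lengths (6, 6); label the merged cluster CI
  updated: d(CI,K)=29/2, d(CI,ORY)=97/6, d(CI,QS)=59/4
iteration 5: select K,ORY (d=37/3); attach at lengths (37/6, 35/12); label the merged cluster KORY
  updated: d(CI,KORY)=63/4, d(KORY,QS)=51/4
iteration 6: select KORY,QS (d=51/4); attach at lengths (5/24, 19/8); label the merged cluster KOQRSY
  updated: d(CI,KOQRSY)=185/12
iteration 7: select CI,KOQRSY (d=185/12); attach at lengths (41/24, 4/3); label the merged cluster CIKOQRSY
final tree: ((C:6,I:6):41/24,((K:37/6,((O:1/2,Y:1/2):11/4,R:13/4):35/12):5/24,(Q:4,S:4):19/8):4/3)
total length: 1001/24

OY,R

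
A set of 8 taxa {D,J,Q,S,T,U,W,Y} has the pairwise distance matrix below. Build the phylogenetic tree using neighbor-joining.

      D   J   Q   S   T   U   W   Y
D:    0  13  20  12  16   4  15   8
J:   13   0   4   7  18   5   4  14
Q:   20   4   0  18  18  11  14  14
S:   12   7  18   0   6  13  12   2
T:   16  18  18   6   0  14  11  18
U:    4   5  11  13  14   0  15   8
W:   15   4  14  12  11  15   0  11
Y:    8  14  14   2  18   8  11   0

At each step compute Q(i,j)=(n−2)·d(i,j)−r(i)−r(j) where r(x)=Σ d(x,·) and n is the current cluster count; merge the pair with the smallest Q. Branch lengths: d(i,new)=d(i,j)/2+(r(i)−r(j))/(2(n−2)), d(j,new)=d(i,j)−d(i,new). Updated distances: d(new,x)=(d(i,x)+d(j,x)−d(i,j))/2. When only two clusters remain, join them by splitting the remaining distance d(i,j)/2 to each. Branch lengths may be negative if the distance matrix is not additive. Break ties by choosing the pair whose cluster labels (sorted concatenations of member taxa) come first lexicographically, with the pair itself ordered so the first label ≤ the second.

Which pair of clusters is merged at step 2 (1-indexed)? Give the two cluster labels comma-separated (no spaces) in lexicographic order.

step 1: merge (J,Q) at d=4, Q=-140; branch lengths J→-5/6, Q→29/6; new cluster JQ
  updated: d(D,JQ)=29/2, d(JQ,S)=21/2, d(JQ,T)=16, d(JQ,U)=6, d(JQ,W)=7, d(JQ,Y)=12
step 2: merge (D,U) at d=4, Q=-219/2; branch lengths D→59/20, U→21/20; new cluster DU
  updated: d(DU,JQ)=33/4, d(DU,S)=21/2, d(DU,T)=13, d(DU,W)=13, d(DU,Y)=6
step 3: merge (S,Y) at d=2, Q=-82; branch lengths S→0, Y→2; new cluster SY
  updated: d(DU,SY)=29/4, d(JQ,SY)=41/4, d(SY,T)=11, d(SY,W)=21/2
step 4: merge (JQ,W) at d=7, Q=-62; branch lengths JQ→7/2, W→7/2; new cluster JQW
  updated: d(DU,JQW)=57/8, d(JQW,SY)=55/8, d(JQW,T)=10
step 5: merge (DU,SY) at d=29/4, Q=-38; branch lengths DU→67/16, SY→49/16; new cluster DSUY
  updated: d(DSUY,JQW)=27/8, d(DSUY,T)=67/8
step 6: merge (DSUY,JQW) at d=27/8, Q=-87/4; branch lengths DSUY→7/8, JQW→5/2; new cluster DJQSUWY
  updated: d(DJQSUWY,T)=15/2
step 7: merge (DJQSUWY,T) at d=15/2; branch lengths DJQSUWY→15/4, T→15/4; new cluster DJQSTUWY
final tree: ((((D:59/20,U:21/20):67/16,(S:0,Y:2):49/16):7/8,((J:-5/6,Q:29/6):7/2,W:7/2):5/2):15/4,T:15/4)
total length: 281/8

D,U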